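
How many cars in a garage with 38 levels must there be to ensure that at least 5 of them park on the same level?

153

There are 38 levels acting as pigeonholes.
With 38 × 4 = 152 cars we could place exactly 4 in each, with no class reaching 5.
One more forces some class to hold 5, so 152 + 1 = 153.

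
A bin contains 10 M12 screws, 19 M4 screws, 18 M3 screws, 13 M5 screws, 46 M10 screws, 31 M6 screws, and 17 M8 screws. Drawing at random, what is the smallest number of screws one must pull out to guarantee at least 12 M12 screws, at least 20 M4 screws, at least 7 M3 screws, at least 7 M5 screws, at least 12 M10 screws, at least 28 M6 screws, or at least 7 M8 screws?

86

The worst case stops just short of every target: all 10 M12, 19 M4, 6 M3, 6 M5, 11 M10, 27 M6, 6 M8 — 10 + 19 + 6 + 6 + 11 + 27 + 6 = 85 screws.
One more screw must push some size to its target, so 85 + 1 = 86.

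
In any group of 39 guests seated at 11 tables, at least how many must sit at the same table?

4

The 39 guests fall into 11 tables.
If each of the 11 tables held at most 3, the total would be at most 11 × 3 = 33 < 39, a contradiction.
So at least one holds ⌈39/11⌉ = 4.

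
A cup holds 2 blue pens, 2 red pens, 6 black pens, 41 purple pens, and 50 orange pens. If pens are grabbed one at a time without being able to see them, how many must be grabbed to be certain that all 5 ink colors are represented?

The hardest ink color to obtain is blue: we could draw every other pen first — 101 − 2 = 99 pens — without a single blue one.
The next draw must be blue, so 99 + 1 = 100.

100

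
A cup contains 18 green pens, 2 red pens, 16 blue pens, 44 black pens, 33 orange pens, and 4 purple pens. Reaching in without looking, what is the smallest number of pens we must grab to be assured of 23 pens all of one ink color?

Treat the 6 ink colors as pigeonholes.
In the worst case we take at most 22 of each ink color, but all 18 green, all 2 red, all 16 blue, and all 4 purple (fewer than 22), giving 18 + 2 + 16 + 22 + 22 + 4 = 84.
One more pen then forces some ink color to 23, so 84 + 1 = 85.

85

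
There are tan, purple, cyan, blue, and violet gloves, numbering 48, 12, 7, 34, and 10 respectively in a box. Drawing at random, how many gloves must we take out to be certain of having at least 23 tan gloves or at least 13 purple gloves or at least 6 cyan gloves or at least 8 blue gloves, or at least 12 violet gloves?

The worst case stops just short of every target: 22 tan, 12 purple, 5 cyan, 7 blue, all 10 violet — 22 + 12 + 5 + 7 + 10 = 56 gloves.
One more glove must push some color to its target, so 56 + 1 = 57.

57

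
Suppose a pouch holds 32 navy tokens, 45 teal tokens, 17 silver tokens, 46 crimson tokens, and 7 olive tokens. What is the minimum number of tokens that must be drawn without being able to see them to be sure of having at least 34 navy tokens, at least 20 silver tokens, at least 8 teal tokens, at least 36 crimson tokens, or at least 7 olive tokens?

The worst case stops just short of every target: all 32 navy, 7 teal, all 17 silver, 35 crimson, 6 olive — 32 + 7 + 17 + 35 + 6 = 97 tokens.
One more token must push some color to its target, so 97 + 1 = 98.

98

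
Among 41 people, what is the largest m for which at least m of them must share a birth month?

4

The 41 people fall into 12 months of the year.
If each of the 12 months of the year held at most 3, the total would be at most 12 × 3 = 36 < 41, a contradiction.
So at least one holds ⌈41/12⌉ = 4.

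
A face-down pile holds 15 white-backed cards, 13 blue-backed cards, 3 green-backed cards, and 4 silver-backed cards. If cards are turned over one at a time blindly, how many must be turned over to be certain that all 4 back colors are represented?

33

The hardest back color to obtain is green-backed: we could draw every other card first — 35 − 3 = 32 cards — without a single green-backed one.
The next draw must be green-backed, so 32 + 1 = 33.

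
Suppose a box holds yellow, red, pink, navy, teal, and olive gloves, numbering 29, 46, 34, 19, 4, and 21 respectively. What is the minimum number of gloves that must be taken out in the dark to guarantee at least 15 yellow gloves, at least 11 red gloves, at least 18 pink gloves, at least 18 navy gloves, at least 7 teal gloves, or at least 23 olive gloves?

The worst case stops just short of every target: 14 yellow, 10 red, 17 pink, 17 navy, all 4 teal, all 21 olive — 14 + 10 + 17 + 17 + 4 + 21 = 83 gloves.
One more glove must push some color to its target, so 83 + 1 = 84.

84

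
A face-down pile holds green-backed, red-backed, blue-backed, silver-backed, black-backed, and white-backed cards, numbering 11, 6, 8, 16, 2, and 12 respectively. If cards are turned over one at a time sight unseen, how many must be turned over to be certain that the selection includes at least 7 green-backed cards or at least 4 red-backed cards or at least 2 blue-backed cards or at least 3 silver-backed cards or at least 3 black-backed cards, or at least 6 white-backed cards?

Each of the 6 back colors has its own threshold; avoid all of them simultaneously.
The worst case stops just short of every target: 6 green-backed, 3 red-backed, 1 blue-backed, 2 silver-backed, 2 black-backed, 5 white-backed — 6 + 3 + 1 + 2 + 2 + 5 = 19 cards.
One more card must push some back color to its target, so 19 + 1 = 20.

20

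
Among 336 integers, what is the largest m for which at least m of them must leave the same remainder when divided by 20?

If each of the 20 residue classes modulo 20 held at most 16, the total would be at most 20 × 16 = 320 < 336, a contradiction.
So at least one holds ⌈336/20⌉ = 17.

17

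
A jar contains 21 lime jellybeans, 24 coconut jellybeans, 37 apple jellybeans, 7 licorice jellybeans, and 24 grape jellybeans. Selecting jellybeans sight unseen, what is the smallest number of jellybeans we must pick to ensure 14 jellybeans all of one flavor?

Treat the 5 flavors as pigeonholes.
In the worst case we take at most 13 of each flavor, but all 7 licorice (fewer than 13), giving 13 + 13 + 13 + 7 + 13 = 59.
One more jellybean then forces some flavor to 14, so 59 + 1 = 60.

60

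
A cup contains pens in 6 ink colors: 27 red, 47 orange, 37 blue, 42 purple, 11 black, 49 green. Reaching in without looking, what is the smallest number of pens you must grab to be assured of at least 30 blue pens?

The worst case draws every non-blue pen first: 27 + 47 + 42 + 11 + 49 = 176.
The next 30 draws are then forced to be blue, giving 176 + 30 = 206.

206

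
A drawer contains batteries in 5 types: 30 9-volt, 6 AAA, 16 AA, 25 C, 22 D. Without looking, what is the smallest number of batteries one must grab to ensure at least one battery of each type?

94

The hardest type to obtain is AAA: we could draw every other battery first — 99 − 6 = 93 batteries — without a single AAA one.
The next draw must be AAA, so 93 + 1 = 94.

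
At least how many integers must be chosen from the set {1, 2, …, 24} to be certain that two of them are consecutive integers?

13

Partition {1, …, 24} into 12 pairs: {1,2}, {3,4}, …, {23,24}.
Choosing 12 integers — say the 12 even numbers 2, 4, …, 24 — takes one from each pair and avoids the property.
Choosing 13 forces two into the same pair by pigeonhole, and those are consecutive. So 13.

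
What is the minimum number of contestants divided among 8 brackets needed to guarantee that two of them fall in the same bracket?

9

There are 8 brackets acting as pigeonholes.
With 8 contestants we could place one in each, avoiding any repeat.
One more forces some class to hold 2, so 8 + 1 = 9.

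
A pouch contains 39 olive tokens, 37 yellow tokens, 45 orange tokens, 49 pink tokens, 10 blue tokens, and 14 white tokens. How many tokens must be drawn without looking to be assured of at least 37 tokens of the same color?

In the worst case we take at most 36 of each color, but all 10 blue and all 14 white (fewer than 36), giving 36 + 36 + 36 + 36 + 10 + 14 = 168.
One more token then forces some color to 37, so 168 + 1 = 169.

169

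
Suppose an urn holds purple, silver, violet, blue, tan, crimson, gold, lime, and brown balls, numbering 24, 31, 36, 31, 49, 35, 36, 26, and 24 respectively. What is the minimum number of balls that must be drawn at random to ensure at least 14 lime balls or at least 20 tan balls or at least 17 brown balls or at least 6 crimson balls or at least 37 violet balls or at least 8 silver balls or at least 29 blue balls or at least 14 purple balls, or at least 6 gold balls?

The worst case stops just short of every target: 13 purple, 7 silver, 36 violet, 28 blue, 19 tan, 5 crimson, 5 gold, 13 lime, 16 brown — 13 + 7 + 36 + 28 + 19 + 5 + 5 + 13 + 16 = 142 balls.
One more ball must push some color to its target, so 142 + 1 = 143.

143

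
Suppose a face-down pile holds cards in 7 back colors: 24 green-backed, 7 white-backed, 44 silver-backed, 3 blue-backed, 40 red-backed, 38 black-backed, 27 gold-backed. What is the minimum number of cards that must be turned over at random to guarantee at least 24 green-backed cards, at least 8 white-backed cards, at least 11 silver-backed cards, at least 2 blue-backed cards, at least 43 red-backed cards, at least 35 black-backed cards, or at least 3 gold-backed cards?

The worst case stops just short of every target: 23 green-backed, 7 white-backed, 10 silver-backed, 1 blue-backed, all 40 red-backed, 34 black-backed, 2 gold-backed — 23 + 7 + 10 + 1 + 40 + 34 + 2 = 117 cards.
One more card must push some back color to its target, so 117 + 1 = 118.

118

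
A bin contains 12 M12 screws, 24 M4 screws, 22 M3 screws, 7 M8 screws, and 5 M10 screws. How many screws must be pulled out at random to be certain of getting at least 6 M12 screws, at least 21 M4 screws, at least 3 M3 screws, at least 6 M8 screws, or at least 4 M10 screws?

The worst case stops just short of every target: 5 M12, 20 M4, 2 M3, 5 M8, 3 M10 — 5 + 20 + 2 + 5 + 3 = 35 screws.
One more screw must push some size to its target, so 35 + 1 = 36.

36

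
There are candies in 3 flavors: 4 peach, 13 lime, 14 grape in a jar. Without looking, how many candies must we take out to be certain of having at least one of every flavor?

28

The hardest flavor to obtain is peach: we could draw every other candy first — 31 − 4 = 27 candies — without a single peach one.
The next draw must be peach, so 27 + 1 = 28.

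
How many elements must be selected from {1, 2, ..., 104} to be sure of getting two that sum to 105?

Partition {1, …, 104} into 52 pairs: {1,104}, {2,103}, …, {52,53}.
Choosing 52 integers — say the integers 1 through 52 — takes one from each pair and avoids the property.
Choosing 53 forces two into the same pair by pigeonhole, and those sum to 105. So 53.

53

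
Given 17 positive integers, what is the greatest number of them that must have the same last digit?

2

The 17 positive integers fall into 10 possible last digits.
If each of the 10 possible last digits held at most 1, the total would be at most 10 × 1 = 10 < 17, a contradiction.
So at least one holds ⌈17/10⌉ = 2.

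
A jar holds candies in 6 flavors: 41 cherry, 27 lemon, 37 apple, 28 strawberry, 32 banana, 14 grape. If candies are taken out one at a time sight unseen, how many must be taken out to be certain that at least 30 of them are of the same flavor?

Treat the 6 flavors as pigeonholes.
In the worst case we take at most 29 of each flavor, but all 27 lemon, all 28 strawberry, and all 14 grape (fewer than 29), giving 29 + 27 + 29 + 28 + 29 + 14 = 156.
One more candy then forces some flavor to 30, so 156 + 1 = 157.

157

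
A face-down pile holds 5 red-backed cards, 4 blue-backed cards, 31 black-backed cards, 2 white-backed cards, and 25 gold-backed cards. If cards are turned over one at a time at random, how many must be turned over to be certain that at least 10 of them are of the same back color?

30

In the worst case we take at most 9 of each back color, but all 5 red-backed, all 4 blue-backed, and all 2 white-backed (fewer than 9), giving 5 + 4 + 9 + 2 + 9 = 29.
One more card then forces some back color to 10, so 29 + 1 = 30.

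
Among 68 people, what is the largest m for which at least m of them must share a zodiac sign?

The 68 people fall into 12 zodiac signs.
If each of the 12 zodiac signs held at most 5, the total would be at most 12 × 5 = 60 < 68, a contradiction.
So at least one holds ⌈68/12⌉ = 6.

6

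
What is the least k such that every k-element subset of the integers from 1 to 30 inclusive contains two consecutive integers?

Partition {1, …, 30} into 15 pairs: {1,2}, {3,4}, …, {29,30}.
Choosing 15 integers — say the 15 even numbers 2, 4, …, 30 — takes one from each pair and avoids the property.
Choosing 16 forces two into the same pair by pigeonhole, and those are consecutive. So 16.

16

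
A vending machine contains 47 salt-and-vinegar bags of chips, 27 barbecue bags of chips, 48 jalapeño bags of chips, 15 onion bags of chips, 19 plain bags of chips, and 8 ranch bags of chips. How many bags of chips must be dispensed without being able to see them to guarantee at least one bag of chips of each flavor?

157

The hardest flavor to obtain is ranch: we could draw every other bag of chips first — 164 − 8 = 156 bags of chips — without a single ranch one.
The next draw must be ranch, so 156 + 1 = 157.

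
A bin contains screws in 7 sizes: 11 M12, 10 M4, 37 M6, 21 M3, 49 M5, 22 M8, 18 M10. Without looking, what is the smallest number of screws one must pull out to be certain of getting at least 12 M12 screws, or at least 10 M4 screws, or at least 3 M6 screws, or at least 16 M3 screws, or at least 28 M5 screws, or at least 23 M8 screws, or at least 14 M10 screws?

100

The worst case stops just short of every target: 11 M12, 9 M4, 2 M6, 15 M3, 27 M5, 22 M8, 13 M10 — 11 + 9 + 2 + 15 + 27 + 22 + 13 = 99 screws.
One more screw must push some size to its target, so 99 + 1 = 100.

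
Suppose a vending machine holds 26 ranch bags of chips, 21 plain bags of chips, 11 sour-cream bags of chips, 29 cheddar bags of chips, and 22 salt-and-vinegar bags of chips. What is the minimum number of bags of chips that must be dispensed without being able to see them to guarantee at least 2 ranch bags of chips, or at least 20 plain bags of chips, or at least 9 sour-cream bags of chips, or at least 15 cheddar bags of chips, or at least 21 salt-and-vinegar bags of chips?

63

The worst case stops just short of every target: 1 ranch, 19 plain, 8 sour-cream, 14 cheddar, 20 salt-and-vinegar — 1 + 19 + 8 + 14 + 20 = 62 bags of chips.
One more bag of chips must push some flavor to its target, so 62 + 1 = 63.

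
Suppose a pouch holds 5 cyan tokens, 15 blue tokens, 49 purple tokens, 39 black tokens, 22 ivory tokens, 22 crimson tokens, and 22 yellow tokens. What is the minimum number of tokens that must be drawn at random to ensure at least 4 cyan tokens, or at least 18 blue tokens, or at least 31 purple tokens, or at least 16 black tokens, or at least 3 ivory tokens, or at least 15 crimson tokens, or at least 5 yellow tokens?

The worst case stops just short of every target: 3 cyan, all 15 blue, 30 purple, 15 black, 2 ivory, 14 crimson, 4 yellow — 3 + 15 + 30 + 15 + 2 + 14 + 4 = 83 tokens.
One more token must push some color to its target, so 83 + 1 = 84.

84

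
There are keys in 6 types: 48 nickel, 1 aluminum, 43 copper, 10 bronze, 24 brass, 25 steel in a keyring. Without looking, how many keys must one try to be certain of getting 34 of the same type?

In the worst case we take at most 33 of each type, but all 1 aluminum, all 10 bronze, all 24 brass, and all 25 steel (fewer than 33), giving 33 + 1 + 33 + 10 + 24 + 25 = 126.
One more key then forces some type to 34, so 126 + 1 = 127.

127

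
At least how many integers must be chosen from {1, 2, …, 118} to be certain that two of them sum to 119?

Partition {1, …, 118} into 59 pairs: {1,118}, {2,117}, …, {59,60}.
Choosing 59 integers — say the integers 1 through 59 — takes one from each pair and avoids the property.
Choosing 60 forces two into the same pair by pigeonhole, and those sum to 119. So 60.

60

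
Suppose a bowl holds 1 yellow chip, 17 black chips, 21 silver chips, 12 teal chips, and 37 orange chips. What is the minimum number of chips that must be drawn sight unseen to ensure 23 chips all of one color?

In the worst case we take at most 22 of each color, but all 1 yellow, all 17 black, all 21 silver, and all 12 teal (fewer than 22), giving 1 + 17 + 21 + 12 + 22 = 73.
One more chip then forces some color to 23, so 73 + 1 = 74.

74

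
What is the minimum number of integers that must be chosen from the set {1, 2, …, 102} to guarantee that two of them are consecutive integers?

52

Partition {1, …, 102} into 51 pairs: {1,2}, {3,4}, …, {101,102}.
Choosing 51 integers — say the 51 even numbers 2, 4, …, 102 — takes one from each pair and avoids the property.
Choosing 52 forces two into the same pair by pigeonhole, and those are consecutive. So 52.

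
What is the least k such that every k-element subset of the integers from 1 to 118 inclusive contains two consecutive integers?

Partition {1, …, 118} into 59 pairs: {1,2}, {3,4}, …, {117,118}.
Choosing 59 integers — say the 59 even numbers 2, 4, …, 118 — takes one from each pair and avoids the property.
Choosing 60 forces two into the same pair by pigeonhole, and those are consecutive. So 60.

60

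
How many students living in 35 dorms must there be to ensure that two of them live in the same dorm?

36

There are 35 dorms acting as pigeonholes.
With 35 students we could place one in each, avoiding any repeat.
One more forces some class to hold 2, so 35 + 1 = 36.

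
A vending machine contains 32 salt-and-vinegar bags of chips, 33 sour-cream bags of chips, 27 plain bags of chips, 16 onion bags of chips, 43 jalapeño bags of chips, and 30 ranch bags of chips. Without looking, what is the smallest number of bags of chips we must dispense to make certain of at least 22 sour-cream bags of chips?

The worst case draws every non-sour-cream bag of chips first: 32 + 27 + 16 + 43 + 30 = 148.
The next 22 draws are then forced to be sour-cream, giving 148 + 22 = 170.

170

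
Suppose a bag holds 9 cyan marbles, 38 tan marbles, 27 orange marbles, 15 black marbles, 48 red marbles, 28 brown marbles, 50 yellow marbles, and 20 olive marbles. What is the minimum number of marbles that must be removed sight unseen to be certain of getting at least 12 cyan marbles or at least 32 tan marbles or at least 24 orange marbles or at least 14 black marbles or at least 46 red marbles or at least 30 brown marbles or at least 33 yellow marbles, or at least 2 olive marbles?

183

The worst case stops just short of every target: all 9 cyan, 31 tan, 23 orange, 13 black, 45 red, all 28 brown, 32 yellow, 1 olive — 9 + 31 + 23 + 13 + 45 + 28 + 32 + 1 = 182 marbles.
One more marble must push some color to its target, so 182 + 1 = 183.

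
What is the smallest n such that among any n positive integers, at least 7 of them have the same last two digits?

601

There are 100 possible two-digit endings acting as pigeonholes.
With 100 × 6 = 600 positive integers we could place exactly 6 in each, with no class reaching 7.
One more forces some class to hold 7, so 600 + 1 = 601.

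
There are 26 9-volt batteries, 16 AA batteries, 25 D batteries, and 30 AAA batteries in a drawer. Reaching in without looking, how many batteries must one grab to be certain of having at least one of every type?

82

The hardest type to obtain is AA: we could draw every other battery first — 97 − 16 = 81 batteries — without a single AA one.
The next draw must be AA, so 81 + 1 = 82.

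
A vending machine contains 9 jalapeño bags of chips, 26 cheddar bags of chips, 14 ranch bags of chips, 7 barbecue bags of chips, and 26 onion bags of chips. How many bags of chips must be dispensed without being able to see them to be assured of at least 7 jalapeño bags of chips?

80

The worst case draws every non-jalapeño bag of chips first: 26 + 14 + 7 + 26 = 73.
The next 7 draws are then forced to be jalapeño, giving 73 + 7 = 80.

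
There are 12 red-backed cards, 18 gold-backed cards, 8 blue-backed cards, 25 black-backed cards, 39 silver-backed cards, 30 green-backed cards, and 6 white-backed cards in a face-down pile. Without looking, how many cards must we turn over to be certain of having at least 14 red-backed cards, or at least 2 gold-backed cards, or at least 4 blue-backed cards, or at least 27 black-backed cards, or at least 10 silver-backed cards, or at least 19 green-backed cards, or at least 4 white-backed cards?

The worst case stops just short of every target: all 12 red-backed, 1 gold-backed, 3 blue-backed, all 25 black-backed, 9 silver-backed, 18 green-backed, 3 white-backed — 12 + 1 + 3 + 25 + 9 + 18 + 3 = 71 cards.
One more card must push some back color to its target, so 71 + 1 = 72.

72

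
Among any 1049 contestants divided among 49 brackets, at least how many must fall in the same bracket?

The 1049 contestants fall into 49 brackets.
If each of the 49 brackets held at most 21, the total would be at most 49 × 21 = 1029 < 1049, a contradiction.
So at least one holds ⌈1049/49⌉ = 22.

22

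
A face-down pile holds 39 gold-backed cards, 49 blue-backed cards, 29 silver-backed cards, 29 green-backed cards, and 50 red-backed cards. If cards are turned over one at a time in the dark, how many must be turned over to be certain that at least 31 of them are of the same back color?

In the worst case we take at most 30 of each back color, but all 29 silver-backed and all 29 green-backed (fewer than 30), giving 30 + 30 + 29 + 29 + 30 = 148.
One more card then forces some back color to 31, so 148 + 1 = 149.

149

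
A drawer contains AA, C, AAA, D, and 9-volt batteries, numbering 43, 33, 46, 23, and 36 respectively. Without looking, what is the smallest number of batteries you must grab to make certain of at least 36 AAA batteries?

The worst case draws every non-AAA battery first: 43 + 33 + 23 + 36 = 135.
The next 36 draws are then forced to be AAA, giving 135 + 36 = 171.

171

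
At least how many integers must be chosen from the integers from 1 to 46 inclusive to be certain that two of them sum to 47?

24

Partition {1, …, 46} into 23 pairs: {1,46}, {2,45}, …, {23,24}.
Choosing 23 integers — say the integers 1 through 23 — takes one from each pair and avoids the property.
Choosing 24 forces two into the same pair by pigeonhole, and those sum to 47. So 24.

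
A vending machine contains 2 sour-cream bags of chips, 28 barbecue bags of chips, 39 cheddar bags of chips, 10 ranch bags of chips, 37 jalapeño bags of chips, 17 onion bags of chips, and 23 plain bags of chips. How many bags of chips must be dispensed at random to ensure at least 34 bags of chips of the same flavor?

In the worst case we take at most 33 of each flavor, but all 2 sour-cream, all 28 barbecue, all 10 ranch, all 17 onion, and all 23 plain (fewer than 33), giving 2 + 28 + 33 + 10 + 33 + 17 + 23 = 146.
One more bag of chips then forces some flavor to 34, so 146 + 1 = 147.

147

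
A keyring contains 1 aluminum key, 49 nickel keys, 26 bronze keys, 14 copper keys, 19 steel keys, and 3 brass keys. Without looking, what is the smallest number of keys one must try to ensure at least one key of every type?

112

The hardest type to obtain is aluminum: we could draw every other key first — 112 − 1 = 111 keys — without a single aluminum one.
The next draw must be aluminum, so 111 + 1 = 112.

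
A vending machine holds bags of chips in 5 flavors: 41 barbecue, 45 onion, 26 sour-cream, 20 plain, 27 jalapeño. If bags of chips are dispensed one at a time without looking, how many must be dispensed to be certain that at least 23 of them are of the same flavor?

109

Treat the 5 flavors as pigeonholes.
In the worst case we take at most 22 of each flavor, but all 20 plain (fewer than 22), giving 22 + 22 + 22 + 20 + 22 = 108.
One more bag of chips then forces some flavor to 23, so 108 + 1 = 109.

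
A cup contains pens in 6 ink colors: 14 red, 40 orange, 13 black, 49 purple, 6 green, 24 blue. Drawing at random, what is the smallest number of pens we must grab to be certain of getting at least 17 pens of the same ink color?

82

Treat the 6 ink colors as pigeonholes.
In the worst case we take at most 16 of each ink color, but all 14 red, all 13 black, and all 6 green (fewer than 16), giving 14 + 16 + 13 + 16 + 6 + 16 = 81.
One more pen then forces some ink color to 17, so 81 + 1 = 82.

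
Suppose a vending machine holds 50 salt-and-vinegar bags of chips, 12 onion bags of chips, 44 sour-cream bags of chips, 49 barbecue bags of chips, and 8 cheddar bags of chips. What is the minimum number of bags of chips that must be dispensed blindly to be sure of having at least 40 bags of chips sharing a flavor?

In the worst case we take at most 39 of each flavor, but all 12 onion and all 8 cheddar (fewer than 39), giving 39 + 12 + 39 + 39 + 8 = 137.
One more bag of chips then forces some flavor to 40, so 137 + 1 = 138.

138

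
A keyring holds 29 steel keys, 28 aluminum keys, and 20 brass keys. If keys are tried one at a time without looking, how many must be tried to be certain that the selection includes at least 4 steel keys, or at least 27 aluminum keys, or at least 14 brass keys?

The worst case stops just short of every target: 3 steel, 26 aluminum, 13 brass — 3 + 26 + 13 = 42 keys.
One more key must push some type to its target, so 42 + 1 = 43.

43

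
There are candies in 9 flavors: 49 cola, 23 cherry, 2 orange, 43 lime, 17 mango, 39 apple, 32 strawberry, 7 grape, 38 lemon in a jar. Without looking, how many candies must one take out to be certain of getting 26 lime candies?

233

The worst case draws every non-lime candy first: 49 + 23 + 2 + 17 + 39 + 32 + 7 + 38 = 207.
The next 26 draws are then forced to be lime, giving 207 + 26 = 233.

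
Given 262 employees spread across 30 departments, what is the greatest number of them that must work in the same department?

If each of the 30 departments held at most 8, the total would be at most 30 × 8 = 240 < 262, a contradiction.
So at least one holds ⌈262/30⌉ = 9.

9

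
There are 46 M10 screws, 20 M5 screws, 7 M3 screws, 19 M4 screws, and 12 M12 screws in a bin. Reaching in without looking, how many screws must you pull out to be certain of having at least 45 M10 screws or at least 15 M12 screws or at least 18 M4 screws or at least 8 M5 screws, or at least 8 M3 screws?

The worst case stops just short of every target: 44 M10, 7 M5, 7 M3, 17 M4, all 12 M12 — 44 + 7 + 7 + 17 + 12 = 87 screws.
One more screw must push some size to its target, so 87 + 1 = 88.

88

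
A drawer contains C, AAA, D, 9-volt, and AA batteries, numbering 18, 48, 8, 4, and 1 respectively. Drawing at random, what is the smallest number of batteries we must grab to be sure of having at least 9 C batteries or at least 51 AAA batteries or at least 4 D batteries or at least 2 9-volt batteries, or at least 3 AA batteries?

62

Each of the 5 types has its own threshold; avoid all of them simultaneously.
The worst case stops just short of every target: 8 C, all 48 AAA, 3 D, 1 9-volt, all 1 AA — 8 + 48 + 3 + 1 + 1 = 61 batteries.
One more battery must push some type to its target, so 61 + 1 = 62.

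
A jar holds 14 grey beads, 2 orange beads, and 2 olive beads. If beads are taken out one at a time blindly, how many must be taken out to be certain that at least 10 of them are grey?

14

The worst case draws every non-grey bead first: 2 + 2 = 4.
The next 10 draws are then forced to be grey, giving 4 + 10 = 14.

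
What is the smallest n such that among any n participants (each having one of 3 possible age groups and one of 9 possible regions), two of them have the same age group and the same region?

28

There are 3 × 9 = 27 (age group, region) combinations acting as pigeonholes.
With 27 participants we could place one in each, avoiding any repeat.
One more forces some (age group, region) pair to hold 2, so 27 + 1 = 28.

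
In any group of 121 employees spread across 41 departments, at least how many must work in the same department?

If each of the 41 departments held at most 2, the total would be at most 41 × 2 = 82 < 121, a contradiction.
So at least one holds ⌈121/41⌉ = 3.

3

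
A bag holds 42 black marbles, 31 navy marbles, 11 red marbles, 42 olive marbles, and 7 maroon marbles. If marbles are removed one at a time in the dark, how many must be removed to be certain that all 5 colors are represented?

The hardest color to obtain is maroon: we could draw every other marble first — 133 − 7 = 126 marbles — without a single maroon one.
The next draw must be maroon, so 126 + 1 = 127.

127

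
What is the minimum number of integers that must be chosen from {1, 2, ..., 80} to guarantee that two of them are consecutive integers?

41

Partition {1, …, 80} into 40 pairs: {1,2}, {3,4}, …, {79,80}.
Choosing 40 integers — say the 40 even numbers 2, 4, …, 80 — takes one from each pair and avoids the property.
Choosing 41 forces two into the same pair by pigeonhole, and those are consecutive. So 41.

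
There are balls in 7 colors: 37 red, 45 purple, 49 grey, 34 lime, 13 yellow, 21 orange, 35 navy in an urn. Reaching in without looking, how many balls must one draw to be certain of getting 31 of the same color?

In the worst case we take at most 30 of each color, but all 13 yellow and all 21 orange (fewer than 30), giving 30 + 30 + 30 + 30 + 13 + 21 + 30 = 184.
One more ball then forces some color to 31, so 184 + 1 = 185.

185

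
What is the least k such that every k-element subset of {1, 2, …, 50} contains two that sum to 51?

26

Partition {1, …, 50} into 25 pairs: {1,50}, {2,49}, …, {25,26}.
Choosing 25 integers — say the integers 1 through 25 — takes one from each pair and avoids the property.
Choosing 26 forces two into the same pair by pigeonhole, and those sum to 51. So 26.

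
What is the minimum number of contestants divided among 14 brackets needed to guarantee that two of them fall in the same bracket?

There are 14 brackets acting as pigeonholes.
With 14 contestants we could place one in each, avoiding any repeat.
One more forces some class to hold 2, so 14 + 1 = 15.

15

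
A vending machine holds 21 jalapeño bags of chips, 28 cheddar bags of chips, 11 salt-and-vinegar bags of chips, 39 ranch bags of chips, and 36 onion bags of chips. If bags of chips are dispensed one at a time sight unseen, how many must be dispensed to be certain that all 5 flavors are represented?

125

The hardest flavor to obtain is salt-and-vinegar: we could draw every other bag of chips first — 135 − 11 = 124 bags of chips — without a single salt-and-vinegar one.
The next draw must be salt-and-vinegar, so 124 + 1 = 125.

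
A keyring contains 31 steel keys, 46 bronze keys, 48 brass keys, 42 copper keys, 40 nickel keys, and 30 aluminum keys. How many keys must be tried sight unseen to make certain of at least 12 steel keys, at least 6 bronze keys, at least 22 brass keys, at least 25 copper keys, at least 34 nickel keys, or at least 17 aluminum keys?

The worst case stops just short of every target: 11 steel, 5 bronze, 21 brass, 24 copper, 33 nickel, 16 aluminum — 11 + 5 + 21 + 24 + 33 + 16 = 110 keys.
One more key must push some type to its target, so 110 + 1 = 111.

111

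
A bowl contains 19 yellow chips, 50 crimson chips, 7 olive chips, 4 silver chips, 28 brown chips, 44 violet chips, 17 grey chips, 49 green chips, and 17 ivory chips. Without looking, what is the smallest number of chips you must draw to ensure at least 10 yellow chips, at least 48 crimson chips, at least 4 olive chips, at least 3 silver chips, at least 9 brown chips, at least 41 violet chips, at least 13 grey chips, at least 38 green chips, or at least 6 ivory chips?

164

Each of the 9 colors has its own threshold; avoid all of them simultaneously.
The worst case stops just short of every target: 9 yellow, 47 crimson, 3 olive, 2 silver, 8 brown, 40 violet, 12 grey, 37 green, 5 ivory — 9 + 47 + 3 + 2 + 8 + 40 + 12 + 37 + 5 = 163 chips.
One more chip must push some color to its target, so 163 + 1 = 164.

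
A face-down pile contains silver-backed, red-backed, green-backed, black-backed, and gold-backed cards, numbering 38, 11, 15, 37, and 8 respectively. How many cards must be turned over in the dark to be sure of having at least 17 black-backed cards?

The worst case draws every non-black-backed card first: 38 + 11 + 15 + 8 = 72.
The next 17 draws are then forced to be black-backed, giving 72 + 17 = 89.

89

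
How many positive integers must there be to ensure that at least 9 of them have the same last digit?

There are 10 possible last digits acting as pigeonholes.
With 10 × 8 = 80 positive integers we could place exactly 8 in each, with no class reaching 9.
One more forces some class to hold 9, so 80 + 1 = 81.

81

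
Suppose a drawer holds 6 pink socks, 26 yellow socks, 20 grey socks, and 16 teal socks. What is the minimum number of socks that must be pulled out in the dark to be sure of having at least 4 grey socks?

52

The worst case draws every non-grey sock first: 6 + 26 + 16 = 48.
The next 4 draws are then forced to be grey, giving 48 + 4 = 52.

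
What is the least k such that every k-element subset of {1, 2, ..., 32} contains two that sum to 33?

Partition {1, …, 32} into 16 pairs: {1,32}, {2,31}, …, {16,17}.
Choosing 16 integers — say the integers 1 through 16 — takes one from each pair and avoids the property.
Choosing 17 forces two into the same pair by pigeonhole, and those sum to 33. So 17.

17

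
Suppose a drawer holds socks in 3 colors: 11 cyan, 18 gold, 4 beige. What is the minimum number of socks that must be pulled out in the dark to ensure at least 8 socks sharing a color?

In the worst case we take at most 7 of each color, but all 4 beige (fewer than 7), giving 7 + 7 + 4 = 18.
One more sock then forces some color to 8, so 18 + 1 = 19.

19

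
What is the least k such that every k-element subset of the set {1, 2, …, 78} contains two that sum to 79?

Partition {1, …, 78} into 39 pairs: {1,78}, {2,77}, …, {39,40}.
Choosing 39 integers — say the integers 1 through 39 — takes one from each pair and avoids the property.
Choosing 40 forces two into the same pair by pigeonhole, and those sum to 79. So 40.

40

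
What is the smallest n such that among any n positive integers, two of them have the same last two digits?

101

There are 100 possible two-digit endings acting as pigeonholes.
With 100 positive integers we could place one in each, avoiding any repeat.
One more forces some class to hold 2, so 100 + 1 = 101.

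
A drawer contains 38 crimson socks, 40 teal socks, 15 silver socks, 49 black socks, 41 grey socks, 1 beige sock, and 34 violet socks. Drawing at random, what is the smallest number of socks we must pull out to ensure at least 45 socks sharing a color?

214

In the worst case we take at most 44 of each color, but all 38 crimson, all 40 teal, all 15 silver, all 41 grey, all 1 beige, and all 34 violet (fewer than 44), giving 38 + 40 + 15 + 44 + 41 + 1 + 34 = 213.
One more sock then forces some color to 45, so 213 + 1 = 214.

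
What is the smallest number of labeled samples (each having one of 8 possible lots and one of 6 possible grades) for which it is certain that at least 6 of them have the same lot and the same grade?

241

There are 8 × 6 = 48 (lot, grade) combinations acting as pigeonholes.
With 48 × 5 = 240 labeled samples we could place exactly 5 in each, with no (lot, grade) pair reaching 6.
One more forces some (lot, grade) pair to hold 6, so 240 + 1 = 241.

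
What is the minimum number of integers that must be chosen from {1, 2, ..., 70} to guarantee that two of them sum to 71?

Partition {1, …, 70} into 35 pairs: {1,70}, {2,69}, …, {35,36}.
Choosing 35 integers — say the integers 1 through 35 — takes one from each pair and avoids the property.
Choosing 36 forces two into the same pair by pigeonhole, and those sum to 71. So 36.

36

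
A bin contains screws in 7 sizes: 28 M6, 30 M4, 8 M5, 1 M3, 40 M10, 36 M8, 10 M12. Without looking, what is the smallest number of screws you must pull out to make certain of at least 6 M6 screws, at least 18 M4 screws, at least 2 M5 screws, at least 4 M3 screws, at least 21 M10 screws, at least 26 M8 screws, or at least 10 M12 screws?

79

The worst case stops just short of every target: 5 M6, 17 M4, 1 M5, all 1 M3, 20 M10, 25 M8, 9 M12 — 5 + 17 + 1 + 1 + 20 + 25 + 9 = 78 screws.
One more screw must push some size to its target, so 78 + 1 = 79.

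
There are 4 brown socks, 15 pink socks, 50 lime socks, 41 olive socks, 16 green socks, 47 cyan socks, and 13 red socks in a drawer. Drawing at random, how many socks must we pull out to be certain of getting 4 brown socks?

186

To avoid brown socks as long as possible, exhaust the other 6 colors first.
The worst case draws every non-brown sock first: 15 + 50 + 41 + 16 + 47 + 13 = 182.
The next 4 draws are then forced to be brown, giving 182 + 4 = 186.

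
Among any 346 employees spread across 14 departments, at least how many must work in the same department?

25

The 346 employees fall into 14 departments.
If each of the 14 departments held at most 24, the total would be at most 14 × 24 = 336 < 346, a contradiction.
So at least one holds ⌈346/14⌉ = 25.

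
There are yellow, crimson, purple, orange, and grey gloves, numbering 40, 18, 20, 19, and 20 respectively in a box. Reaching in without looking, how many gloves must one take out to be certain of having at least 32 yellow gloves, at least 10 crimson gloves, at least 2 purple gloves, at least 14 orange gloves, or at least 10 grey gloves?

64

The worst case stops just short of every target: 31 yellow, 9 crimson, 1 purple, 13 orange, 9 grey — 31 + 9 + 1 + 13 + 9 = 63 gloves.
One more glove must push some color to its target, so 63 + 1 = 64.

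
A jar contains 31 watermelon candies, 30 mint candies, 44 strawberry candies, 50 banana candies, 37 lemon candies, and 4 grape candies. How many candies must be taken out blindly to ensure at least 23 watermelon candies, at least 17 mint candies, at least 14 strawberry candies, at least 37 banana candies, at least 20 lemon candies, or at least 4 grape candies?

110

Each of the 6 flavors has its own threshold; avoid all of them simultaneously.
The worst case stops just short of every target: 22 watermelon, 16 mint, 13 strawberry, 36 banana, 19 lemon, 3 grape — 22 + 16 + 13 + 36 + 19 + 3 = 109 candies.
One more candy must push some flavor to its target, so 109 + 1 = 110.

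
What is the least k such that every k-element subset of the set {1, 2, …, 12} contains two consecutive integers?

Partition {1, …, 12} into 6 pairs: {1,2}, {3,4}, …, {11,12}.
Choosing 6 integers — say the 6 even numbers 2, 4, …, 12 — takes one from each pair and avoids the property.
Choosing 7 forces two into the same pair by pigeonhole, and those are consecutive. So 7.

7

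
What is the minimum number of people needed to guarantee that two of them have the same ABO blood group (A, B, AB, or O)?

There are 4 ABO blood groups acting as pigeonholes.
With 4 people we could place one in each, avoiding any repeat.
One more forces some class to hold 2, so 4 + 1 = 5.

5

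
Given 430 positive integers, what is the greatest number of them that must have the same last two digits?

If each of the 100 possible two-digit endings held at most 4, the total would be at most 100 × 4 = 400 < 430, a contradiction.
So at least one holds ⌈430/100⌉ = 5.

5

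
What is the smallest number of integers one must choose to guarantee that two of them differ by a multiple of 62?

63

Two integers differ by a multiple of 62 exactly when they share a remainder mod 62.
There are 62 residue classes mod 62, so 62 integers can all lie in distinct classes.
One more integer must repeat a residue, giving a difference divisible by 62. So n = 62 + 1 = 63.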